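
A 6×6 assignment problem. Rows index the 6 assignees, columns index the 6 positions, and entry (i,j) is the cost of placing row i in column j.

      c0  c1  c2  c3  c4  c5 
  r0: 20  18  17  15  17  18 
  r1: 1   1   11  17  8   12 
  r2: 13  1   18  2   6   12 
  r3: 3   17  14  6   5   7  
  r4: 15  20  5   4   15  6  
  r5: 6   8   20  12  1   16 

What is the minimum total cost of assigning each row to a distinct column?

one of 3 optimal assignments: row0→col2 (cost 17), row1→col1 (cost 1), row2→col3 (cost 2), row3→col0 (cost 3), row4→col5 (cost 6), row5→col4 (cost 1)
total = 17 + 1 + 2 + 3 + 6 + 1 = 30

Minimum assignment cost: 30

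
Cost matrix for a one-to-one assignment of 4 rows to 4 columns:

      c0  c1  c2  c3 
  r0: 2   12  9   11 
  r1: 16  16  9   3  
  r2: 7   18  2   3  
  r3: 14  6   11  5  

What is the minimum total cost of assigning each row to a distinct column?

optimal assignment: row0→col0 (cost 2), row1→col3 (cost 3), row2→col2 (cost 2), row3→col1 (cost 6)
total = 2 + 3 + 2 + 6 = 13

Minimum assignment cost: 13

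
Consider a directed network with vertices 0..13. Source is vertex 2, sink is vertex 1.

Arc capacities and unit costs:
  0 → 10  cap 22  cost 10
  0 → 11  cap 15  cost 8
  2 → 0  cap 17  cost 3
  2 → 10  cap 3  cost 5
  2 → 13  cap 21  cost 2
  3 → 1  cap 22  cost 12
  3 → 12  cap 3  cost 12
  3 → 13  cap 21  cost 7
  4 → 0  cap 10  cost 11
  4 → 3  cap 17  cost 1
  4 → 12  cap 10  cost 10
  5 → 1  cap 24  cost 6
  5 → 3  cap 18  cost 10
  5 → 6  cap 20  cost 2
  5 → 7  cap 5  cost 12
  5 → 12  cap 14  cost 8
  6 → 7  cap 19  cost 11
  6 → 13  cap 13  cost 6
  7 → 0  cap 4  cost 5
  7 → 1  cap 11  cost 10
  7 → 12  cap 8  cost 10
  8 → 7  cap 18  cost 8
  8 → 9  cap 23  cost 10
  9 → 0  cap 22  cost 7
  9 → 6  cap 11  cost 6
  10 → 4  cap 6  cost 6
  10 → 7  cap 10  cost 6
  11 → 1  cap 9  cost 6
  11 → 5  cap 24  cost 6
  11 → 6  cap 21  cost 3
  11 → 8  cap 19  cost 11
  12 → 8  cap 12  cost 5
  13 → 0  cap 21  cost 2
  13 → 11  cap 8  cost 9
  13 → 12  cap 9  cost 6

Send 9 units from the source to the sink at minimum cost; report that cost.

Minimum cost for 9 units: 153

shortest-cost path #1: 2→13→11→1 push 8 @ unit cost 17 (adds 136)
shortest-cost path #2: 2→0→11→1 push 1 @ unit cost 17 (adds 17)
total cost = 153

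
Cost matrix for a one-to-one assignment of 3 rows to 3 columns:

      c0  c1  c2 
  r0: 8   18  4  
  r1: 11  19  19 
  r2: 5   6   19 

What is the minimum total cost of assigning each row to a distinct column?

Minimum assignment cost: 21

optimal assignment: row0→col2 (cost 4), row1→col0 (cost 11), row2→col1 (cost 6)
total = 4 + 11 + 6 = 21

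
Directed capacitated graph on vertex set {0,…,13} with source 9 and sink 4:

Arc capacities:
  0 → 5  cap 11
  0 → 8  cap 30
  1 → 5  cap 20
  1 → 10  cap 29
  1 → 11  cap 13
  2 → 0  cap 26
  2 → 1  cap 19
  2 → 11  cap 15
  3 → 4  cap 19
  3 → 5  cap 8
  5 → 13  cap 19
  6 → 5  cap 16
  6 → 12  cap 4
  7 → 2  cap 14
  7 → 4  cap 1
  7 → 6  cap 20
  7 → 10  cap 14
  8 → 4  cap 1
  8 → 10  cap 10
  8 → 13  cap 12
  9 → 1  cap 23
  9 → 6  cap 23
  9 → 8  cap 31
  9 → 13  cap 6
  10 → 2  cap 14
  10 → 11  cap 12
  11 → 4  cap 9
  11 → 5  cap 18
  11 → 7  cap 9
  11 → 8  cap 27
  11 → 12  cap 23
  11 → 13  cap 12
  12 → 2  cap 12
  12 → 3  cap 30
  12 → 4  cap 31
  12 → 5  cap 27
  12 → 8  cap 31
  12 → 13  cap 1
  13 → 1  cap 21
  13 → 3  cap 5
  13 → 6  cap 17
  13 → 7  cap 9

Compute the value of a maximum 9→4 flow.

Maximum flow value: 43

augment #1: 9→8→4 bottleneck 1, total now 1
augment #2: 9→1→11→4 bottleneck 9, total now 10
augment #3: 9→6→12→4 bottleneck 4, total now 14
augment #4: 9→13→3→4 bottleneck 5, total now 19
augment #5: 9→13→7→4 bottleneck 1, total now 20
augment #6: 9→1→11→12→4 bottleneck 4, total now 24
augment #7: 9→1→10→11→12→4 bottleneck 10, total now 34
augment #8: 9→8→10→11→12→4 bottleneck 2, total now 36
augment #9: 9→8→10→2→11→12→4 bottleneck 7, total now 43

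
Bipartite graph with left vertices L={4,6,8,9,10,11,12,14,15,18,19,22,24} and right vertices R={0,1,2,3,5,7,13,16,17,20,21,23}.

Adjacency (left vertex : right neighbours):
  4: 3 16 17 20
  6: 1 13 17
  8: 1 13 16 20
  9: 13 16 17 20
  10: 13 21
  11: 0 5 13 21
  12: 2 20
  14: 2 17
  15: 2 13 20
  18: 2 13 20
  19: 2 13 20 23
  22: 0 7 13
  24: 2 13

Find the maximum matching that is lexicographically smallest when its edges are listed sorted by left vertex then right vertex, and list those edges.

|M| = 11 (so the lex-smallest maximum matching has 11 edges)
process left vertices in ascending order; for each, take the smallest-labelled available neighbour that still permits 11 edges overall, or leave it unmatched if none does
lex-smallest matching: {4-3, 6-1, 8-13, 9-16, 10-21, 11-0, 12-2, 14-17, 15-20, 19-23, 22-7}

Lex-smallest maximum matching: {(4,3), (6,1), (8,13), (9,16), (10,21), (11,0), (12,2), (14,17), (15,20), (19,23), (22,7)}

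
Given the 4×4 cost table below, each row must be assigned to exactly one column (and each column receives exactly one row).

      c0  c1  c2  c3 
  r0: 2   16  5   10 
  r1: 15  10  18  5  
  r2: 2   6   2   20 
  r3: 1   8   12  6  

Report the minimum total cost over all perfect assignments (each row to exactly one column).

Minimum assignment cost: 17

one of 2 optimal assignments: row0→col0 (cost 2), row1→col3 (cost 5), row2→col2 (cost 2), row3→col1 (cost 8)
total = 2 + 5 + 2 + 8 = 17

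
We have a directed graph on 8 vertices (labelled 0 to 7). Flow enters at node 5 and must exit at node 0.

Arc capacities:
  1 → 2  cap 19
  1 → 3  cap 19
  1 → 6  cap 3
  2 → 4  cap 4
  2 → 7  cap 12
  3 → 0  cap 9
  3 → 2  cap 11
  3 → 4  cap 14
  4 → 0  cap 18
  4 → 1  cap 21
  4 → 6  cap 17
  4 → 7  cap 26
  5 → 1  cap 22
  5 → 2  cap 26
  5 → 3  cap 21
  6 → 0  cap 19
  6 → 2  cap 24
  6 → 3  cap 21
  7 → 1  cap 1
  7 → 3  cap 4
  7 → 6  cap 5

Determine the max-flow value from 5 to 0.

augment #1: 5→3→0 bottleneck 9, total now 9
augment #2: 5→1→6→0 bottleneck 3, total now 12
augment #3: 5→2→4→0 bottleneck 4, total now 16
augment #4: 5→3→4→0 bottleneck 12, total now 28
augment #5: 5→1→3→4→0 bottleneck 2, total now 30
augment #6: 5→2→7→6→0 bottleneck 5, total now 35

Maximum flow value: 35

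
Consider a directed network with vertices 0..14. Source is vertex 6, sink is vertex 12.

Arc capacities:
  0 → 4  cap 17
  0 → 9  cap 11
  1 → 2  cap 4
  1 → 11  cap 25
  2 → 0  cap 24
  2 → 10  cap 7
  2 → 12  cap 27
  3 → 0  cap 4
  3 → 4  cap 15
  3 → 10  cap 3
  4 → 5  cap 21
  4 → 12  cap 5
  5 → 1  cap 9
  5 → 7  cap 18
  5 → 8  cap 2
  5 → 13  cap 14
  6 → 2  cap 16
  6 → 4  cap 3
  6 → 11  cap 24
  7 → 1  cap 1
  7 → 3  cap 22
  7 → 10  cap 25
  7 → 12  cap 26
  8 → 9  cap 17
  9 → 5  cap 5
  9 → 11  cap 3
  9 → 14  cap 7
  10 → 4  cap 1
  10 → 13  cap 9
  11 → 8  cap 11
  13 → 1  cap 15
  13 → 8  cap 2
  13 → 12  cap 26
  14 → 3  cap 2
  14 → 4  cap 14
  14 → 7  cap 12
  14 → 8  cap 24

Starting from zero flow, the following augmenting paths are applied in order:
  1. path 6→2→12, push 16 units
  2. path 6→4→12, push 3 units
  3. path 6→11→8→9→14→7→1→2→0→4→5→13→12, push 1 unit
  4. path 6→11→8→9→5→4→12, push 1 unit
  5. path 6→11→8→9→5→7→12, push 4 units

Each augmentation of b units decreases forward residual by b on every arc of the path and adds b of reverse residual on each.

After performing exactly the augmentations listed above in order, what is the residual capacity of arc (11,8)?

Residual capacity of (11,8): 5

after path 1 (6→2→12, push 16): res(11,8)=11
after path 2 (6→4→12, push 3): res(11,8)=11
after path 3 (6→11→8→9→14→7→1→2→0→4→5→13→12, push 1): res(11,8)=10
after path 4 (6→11→8→9→5→4→12, push 1): res(11,8)=9
after path 5 (6→11→8→9→5→7→12, push 4): res(11,8)=5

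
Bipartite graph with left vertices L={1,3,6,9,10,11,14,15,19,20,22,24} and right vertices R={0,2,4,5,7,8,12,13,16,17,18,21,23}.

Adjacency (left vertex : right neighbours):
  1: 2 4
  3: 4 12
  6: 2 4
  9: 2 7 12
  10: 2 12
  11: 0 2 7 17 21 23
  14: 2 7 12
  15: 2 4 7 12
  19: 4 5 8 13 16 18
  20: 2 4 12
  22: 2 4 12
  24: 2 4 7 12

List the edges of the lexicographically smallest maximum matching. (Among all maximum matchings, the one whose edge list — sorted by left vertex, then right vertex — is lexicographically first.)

|M| = 6 (so the lex-smallest maximum matching has 6 edges)
process left vertices in ascending order; for each, take the smallest-labelled available neighbour that still permits 6 edges overall, or leave it unmatched if none does
lex-smallest matching: {1-2, 3-4, 9-7, 10-12, 11-0, 19-5}

Lex-smallest maximum matching: {(1,2), (3,4), (9,7), (10,12), (11,0), (19,5)}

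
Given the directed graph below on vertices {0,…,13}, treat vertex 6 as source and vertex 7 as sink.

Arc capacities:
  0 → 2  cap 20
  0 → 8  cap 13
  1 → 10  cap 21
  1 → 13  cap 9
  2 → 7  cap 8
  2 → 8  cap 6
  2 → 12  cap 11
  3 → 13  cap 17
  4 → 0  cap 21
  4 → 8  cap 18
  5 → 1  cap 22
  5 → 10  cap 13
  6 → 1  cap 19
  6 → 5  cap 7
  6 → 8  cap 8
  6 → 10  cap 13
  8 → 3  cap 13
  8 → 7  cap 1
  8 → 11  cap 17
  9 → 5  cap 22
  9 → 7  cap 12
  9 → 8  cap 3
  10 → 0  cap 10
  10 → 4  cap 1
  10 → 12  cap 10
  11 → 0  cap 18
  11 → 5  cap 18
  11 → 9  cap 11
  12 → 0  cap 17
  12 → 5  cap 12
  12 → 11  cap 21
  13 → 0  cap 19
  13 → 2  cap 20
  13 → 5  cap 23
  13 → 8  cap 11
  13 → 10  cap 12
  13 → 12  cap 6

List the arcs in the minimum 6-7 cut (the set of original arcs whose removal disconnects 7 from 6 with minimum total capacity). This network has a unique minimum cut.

augment #1: 6→8→7 push 1
augment #2: 6→1→13→2→7 push 8
augment #3: 6→8→11→9→7 push 7
augment #4: 6→10→12→11→9→7 push 4
max flow = 20; residual-reachable set from 6 gives S-side
cut edges (S→T): {(2,7), (8,7), (11,9)} total cap 20

Min-cut arcs: {(2,7), (8,7), (11,9)} (total capacity 20)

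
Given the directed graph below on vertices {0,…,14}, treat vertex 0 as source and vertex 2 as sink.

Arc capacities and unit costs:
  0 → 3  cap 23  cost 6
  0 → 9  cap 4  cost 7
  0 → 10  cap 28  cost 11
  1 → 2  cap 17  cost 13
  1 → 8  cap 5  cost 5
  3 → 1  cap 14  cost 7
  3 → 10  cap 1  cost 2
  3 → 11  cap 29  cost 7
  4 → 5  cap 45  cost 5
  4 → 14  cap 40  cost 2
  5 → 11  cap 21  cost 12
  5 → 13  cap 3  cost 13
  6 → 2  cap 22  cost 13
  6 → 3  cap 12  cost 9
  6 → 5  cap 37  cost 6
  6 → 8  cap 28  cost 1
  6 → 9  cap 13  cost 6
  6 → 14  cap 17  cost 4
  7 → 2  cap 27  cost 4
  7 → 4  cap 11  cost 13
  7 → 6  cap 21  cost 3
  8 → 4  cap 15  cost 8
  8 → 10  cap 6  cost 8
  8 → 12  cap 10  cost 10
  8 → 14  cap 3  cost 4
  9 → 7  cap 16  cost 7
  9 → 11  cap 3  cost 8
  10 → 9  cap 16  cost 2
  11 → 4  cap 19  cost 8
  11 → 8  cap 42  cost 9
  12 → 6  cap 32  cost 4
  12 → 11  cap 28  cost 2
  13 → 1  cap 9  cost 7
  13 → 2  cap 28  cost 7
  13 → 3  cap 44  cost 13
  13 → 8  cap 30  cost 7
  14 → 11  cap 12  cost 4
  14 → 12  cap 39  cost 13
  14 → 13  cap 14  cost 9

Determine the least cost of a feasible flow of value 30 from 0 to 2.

Minimum cost for 30 units: 721

shortest-cost path #1: 0→9→7→2 push 4 @ unit cost 18 (adds 72)
shortest-cost path #2: 0→3→10→9→7→2 push 1 @ unit cost 21 (adds 21)
shortest-cost path #3: 0→10→9→7→2 push 11 @ unit cost 24 (adds 264)
shortest-cost path #4: 0→3→1→2 push 14 @ unit cost 26 (adds 364)
total cost = 721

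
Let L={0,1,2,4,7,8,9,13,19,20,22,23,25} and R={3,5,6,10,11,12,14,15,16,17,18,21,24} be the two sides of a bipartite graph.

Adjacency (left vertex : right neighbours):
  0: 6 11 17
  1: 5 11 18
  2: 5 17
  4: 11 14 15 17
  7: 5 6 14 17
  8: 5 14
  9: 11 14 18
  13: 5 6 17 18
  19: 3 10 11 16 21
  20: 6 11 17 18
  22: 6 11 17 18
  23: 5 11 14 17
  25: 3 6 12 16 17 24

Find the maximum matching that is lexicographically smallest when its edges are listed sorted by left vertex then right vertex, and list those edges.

|M| = 9 (so the lex-smallest maximum matching has 9 edges)
process left vertices in ascending order; for each, take the smallest-labelled available neighbour that still permits 9 edges overall, or leave it unmatched if none does
lex-smallest matching: {0-6, 1-5, 2-17, 4-15, 7-14, 9-11, 13-18, 19-3, 25-12}

Lex-smallest maximum matching: {(0,6), (1,5), (2,17), (4,15), (7,14), (9,11), (13,18), (19,3), (25,12)}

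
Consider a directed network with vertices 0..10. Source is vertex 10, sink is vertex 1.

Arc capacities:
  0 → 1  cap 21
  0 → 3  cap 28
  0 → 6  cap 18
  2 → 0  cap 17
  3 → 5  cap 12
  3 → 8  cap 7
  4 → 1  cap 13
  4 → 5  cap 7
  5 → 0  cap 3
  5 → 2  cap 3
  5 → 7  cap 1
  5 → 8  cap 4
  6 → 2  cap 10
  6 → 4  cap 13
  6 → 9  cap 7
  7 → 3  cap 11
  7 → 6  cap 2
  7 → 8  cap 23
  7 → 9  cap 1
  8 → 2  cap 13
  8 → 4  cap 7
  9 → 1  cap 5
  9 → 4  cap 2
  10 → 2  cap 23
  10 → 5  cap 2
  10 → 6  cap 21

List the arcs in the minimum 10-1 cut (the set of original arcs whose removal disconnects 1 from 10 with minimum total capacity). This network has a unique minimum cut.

augment #1: 10→2→0→1 push 17
augment #2: 10→5→0→1 push 2
augment #3: 10→6→4→1 push 13
augment #4: 10→6→9→1 push 5
augment #5: 10→6→9→4→5→0→1 push 1
max flow = 38; residual-reachable set from 10 gives S-side
cut edges (S→T): {(2,0), (4,1), (5,0), (9,1)} total cap 38

Min-cut arcs: {(2,0), (4,1), (5,0), (9,1)} (total capacity 38)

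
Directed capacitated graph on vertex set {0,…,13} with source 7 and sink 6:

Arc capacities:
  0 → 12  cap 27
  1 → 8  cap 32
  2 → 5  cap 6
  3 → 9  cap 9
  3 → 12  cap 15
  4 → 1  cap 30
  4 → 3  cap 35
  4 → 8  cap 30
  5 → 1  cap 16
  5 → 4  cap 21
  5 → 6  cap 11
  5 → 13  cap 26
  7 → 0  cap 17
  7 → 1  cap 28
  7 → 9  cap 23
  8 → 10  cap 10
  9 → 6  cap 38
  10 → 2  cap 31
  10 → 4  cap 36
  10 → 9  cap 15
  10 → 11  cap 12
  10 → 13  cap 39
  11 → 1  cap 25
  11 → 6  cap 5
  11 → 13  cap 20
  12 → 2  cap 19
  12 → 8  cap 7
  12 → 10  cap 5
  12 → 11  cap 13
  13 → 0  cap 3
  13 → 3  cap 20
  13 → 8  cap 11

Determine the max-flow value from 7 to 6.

Maximum flow value: 49

augment #1: 7→9→6 bottleneck 23, total now 23
augment #2: 7→0→12→11→6 bottleneck 5, total now 28
augment #3: 7→0→12→2→5→6 bottleneck 6, total now 34
augment #4: 7→0→12→10→9→6 bottleneck 5, total now 39
augment #5: 7→1→8→10→9→6 bottleneck 10, total now 49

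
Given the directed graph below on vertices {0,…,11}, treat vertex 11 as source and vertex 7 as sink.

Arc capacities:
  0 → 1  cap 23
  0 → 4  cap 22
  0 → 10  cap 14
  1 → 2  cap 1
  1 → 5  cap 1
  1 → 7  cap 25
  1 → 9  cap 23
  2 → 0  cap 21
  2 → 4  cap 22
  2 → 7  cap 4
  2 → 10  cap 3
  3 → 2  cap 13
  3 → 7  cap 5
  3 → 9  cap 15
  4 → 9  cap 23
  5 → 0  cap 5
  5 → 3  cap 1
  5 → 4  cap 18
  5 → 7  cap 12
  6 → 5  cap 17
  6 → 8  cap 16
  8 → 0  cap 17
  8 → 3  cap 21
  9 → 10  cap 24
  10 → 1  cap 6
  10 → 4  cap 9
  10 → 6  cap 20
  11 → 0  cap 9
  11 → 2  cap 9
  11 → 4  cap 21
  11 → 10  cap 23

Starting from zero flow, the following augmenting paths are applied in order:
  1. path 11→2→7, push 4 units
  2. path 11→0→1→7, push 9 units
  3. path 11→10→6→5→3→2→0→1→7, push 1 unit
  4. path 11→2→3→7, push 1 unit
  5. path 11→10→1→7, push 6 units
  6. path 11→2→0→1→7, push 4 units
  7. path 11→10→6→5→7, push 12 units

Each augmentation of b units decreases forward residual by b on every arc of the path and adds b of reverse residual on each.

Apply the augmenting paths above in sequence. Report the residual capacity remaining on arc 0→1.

Residual capacity of (0,1): 9

after path 1 (11→2→7, push 4): res(0,1)=23
after path 2 (11→0→1→7, push 9): res(0,1)=14
after path 3 (11→10→6→5→3→2→0→1→7, push 1): res(0,1)=13
after path 4 (11→2→3→7, push 1): res(0,1)=13
after path 5 (11→10→1→7, push 6): res(0,1)=13
after path 6 (11→2→0→1→7, push 4): res(0,1)=9
after path 7 (11→10→6→5→7, push 12): res(0,1)=9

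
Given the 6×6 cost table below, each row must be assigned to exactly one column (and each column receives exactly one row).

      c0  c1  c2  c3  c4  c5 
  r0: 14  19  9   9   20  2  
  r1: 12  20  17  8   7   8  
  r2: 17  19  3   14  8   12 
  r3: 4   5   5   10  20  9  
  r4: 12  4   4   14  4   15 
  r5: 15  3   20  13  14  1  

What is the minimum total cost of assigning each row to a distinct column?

Minimum assignment cost: 24

optimal assignment: row0→col5 (cost 2), row1→col3 (cost 8), row2→col2 (cost 3), row3→col0 (cost 4), row4→col4 (cost 4), row5→col1 (cost 3)
total = 2 + 8 + 3 + 4 + 4 + 3 = 24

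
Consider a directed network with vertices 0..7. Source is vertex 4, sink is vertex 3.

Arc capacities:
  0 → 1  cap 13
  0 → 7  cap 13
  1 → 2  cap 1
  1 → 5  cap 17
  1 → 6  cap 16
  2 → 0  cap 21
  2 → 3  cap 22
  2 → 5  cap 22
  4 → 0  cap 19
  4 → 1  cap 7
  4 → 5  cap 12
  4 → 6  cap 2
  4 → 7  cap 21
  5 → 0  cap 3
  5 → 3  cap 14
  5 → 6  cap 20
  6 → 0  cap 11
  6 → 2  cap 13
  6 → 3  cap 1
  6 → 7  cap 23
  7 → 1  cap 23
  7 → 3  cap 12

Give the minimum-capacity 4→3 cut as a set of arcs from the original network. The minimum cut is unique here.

Min-cut arcs: {(1,2), (5,3), (6,2), (6,3), (7,3)} (total capacity 41)

augment #1: 4→5→3 push 12
augment #2: 4→6→3 push 1
augment #3: 4→7→3 push 12
augment #4: 4→1→2→3 push 1
augment #5: 4→1→5→3 push 2
augment #6: 4→6→2→3 push 1
augment #7: 4→1→6→2→3 push 4
augment #8: 4→0→1→6→2→3 push 8
max flow = 41; residual-reachable set from 4 gives S-side
cut edges (S→T): {(1,2), (5,3), (6,2), (6,3), (7,3)} total cap 41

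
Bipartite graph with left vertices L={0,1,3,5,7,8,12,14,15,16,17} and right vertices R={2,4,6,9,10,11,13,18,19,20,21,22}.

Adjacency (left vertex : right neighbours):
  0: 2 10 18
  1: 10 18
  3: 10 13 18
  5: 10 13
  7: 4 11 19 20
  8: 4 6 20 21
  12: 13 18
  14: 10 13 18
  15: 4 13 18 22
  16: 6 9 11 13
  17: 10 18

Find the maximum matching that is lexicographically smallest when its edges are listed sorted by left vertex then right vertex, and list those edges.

Lex-smallest maximum matching: {(0,2), (1,10), (3,13), (7,4), (8,6), (12,18), (15,22), (16,9)}

|M| = 8 (so the lex-smallest maximum matching has 8 edges)
process left vertices in ascending order; for each, take the smallest-labelled available neighbour that still permits 8 edges overall, or leave it unmatched if none does
lex-smallest matching: {0-2, 1-10, 3-13, 7-4, 8-6, 12-18, 15-22, 16-9}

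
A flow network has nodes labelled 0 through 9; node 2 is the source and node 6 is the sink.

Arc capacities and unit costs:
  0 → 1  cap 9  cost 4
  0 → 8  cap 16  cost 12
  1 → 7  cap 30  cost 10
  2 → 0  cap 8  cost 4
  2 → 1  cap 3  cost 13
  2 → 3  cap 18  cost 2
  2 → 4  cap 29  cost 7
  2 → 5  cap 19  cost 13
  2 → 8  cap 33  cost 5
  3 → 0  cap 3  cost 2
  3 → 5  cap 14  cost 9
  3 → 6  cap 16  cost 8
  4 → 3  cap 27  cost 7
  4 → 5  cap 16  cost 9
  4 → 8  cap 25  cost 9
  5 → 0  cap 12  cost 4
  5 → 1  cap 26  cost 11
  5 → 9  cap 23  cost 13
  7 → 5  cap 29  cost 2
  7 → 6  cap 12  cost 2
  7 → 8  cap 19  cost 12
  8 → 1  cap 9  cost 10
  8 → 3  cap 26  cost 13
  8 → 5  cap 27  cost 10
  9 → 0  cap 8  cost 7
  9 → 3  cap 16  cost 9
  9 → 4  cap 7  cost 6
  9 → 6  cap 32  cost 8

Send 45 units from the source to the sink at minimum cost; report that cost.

shortest-cost path #1: 2→3→6 push 16 @ unit cost 10 (adds 160)
shortest-cost path #2: 2→0→1→7→6 push 8 @ unit cost 20 (adds 160)
shortest-cost path #3: 2→3→0→1→7→6 push 1 @ unit cost 20 (adds 20)
shortest-cost path #4: 2→1→7→6 push 3 @ unit cost 25 (adds 75)
shortest-cost path #5: 2→3→5→9→6 push 1 @ unit cost 32 (adds 32)
shortest-cost path #6: 2→5→9→6 push 16 @ unit cost 34 (adds 544)
total cost = 991

Minimum cost for 45 units: 991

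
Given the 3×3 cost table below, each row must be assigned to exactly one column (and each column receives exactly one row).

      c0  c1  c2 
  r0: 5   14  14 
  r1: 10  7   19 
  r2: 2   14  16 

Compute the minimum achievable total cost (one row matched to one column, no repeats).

Minimum assignment cost: 23

optimal assignment: row0→col2 (cost 14), row1→col1 (cost 7), row2→col0 (cost 2)
total = 14 + 7 + 2 = 23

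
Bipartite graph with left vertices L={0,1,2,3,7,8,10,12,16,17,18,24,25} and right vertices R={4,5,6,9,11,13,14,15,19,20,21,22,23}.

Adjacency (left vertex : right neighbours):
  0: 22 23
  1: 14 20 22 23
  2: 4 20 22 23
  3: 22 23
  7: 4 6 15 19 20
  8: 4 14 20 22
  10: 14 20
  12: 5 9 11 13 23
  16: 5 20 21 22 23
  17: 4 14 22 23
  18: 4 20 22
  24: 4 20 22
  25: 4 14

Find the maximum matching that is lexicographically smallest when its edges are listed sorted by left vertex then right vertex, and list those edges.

Lex-smallest maximum matching: {(0,22), (1,14), (2,4), (3,23), (7,6), (8,20), (12,5), (16,21)}

|M| = 8 (so the lex-smallest maximum matching has 8 edges)
process left vertices in ascending order; for each, take the smallest-labelled available neighbour that still permits 8 edges overall, or leave it unmatched if none does
lex-smallest matching: {0-22, 1-14, 2-4, 3-23, 7-6, 8-20, 12-5, 16-21}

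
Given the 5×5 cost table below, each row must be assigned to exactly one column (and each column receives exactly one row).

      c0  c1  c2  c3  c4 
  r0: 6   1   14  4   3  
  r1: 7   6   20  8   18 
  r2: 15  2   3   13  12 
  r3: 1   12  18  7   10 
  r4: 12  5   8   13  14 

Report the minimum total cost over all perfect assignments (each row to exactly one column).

optimal assignment: row0→col4 (cost 3), row1→col3 (cost 8), row2→col2 (cost 3), row3→col0 (cost 1), row4→col1 (cost 5)
total = 3 + 8 + 3 + 1 + 5 = 20

Minimum assignment cost: 20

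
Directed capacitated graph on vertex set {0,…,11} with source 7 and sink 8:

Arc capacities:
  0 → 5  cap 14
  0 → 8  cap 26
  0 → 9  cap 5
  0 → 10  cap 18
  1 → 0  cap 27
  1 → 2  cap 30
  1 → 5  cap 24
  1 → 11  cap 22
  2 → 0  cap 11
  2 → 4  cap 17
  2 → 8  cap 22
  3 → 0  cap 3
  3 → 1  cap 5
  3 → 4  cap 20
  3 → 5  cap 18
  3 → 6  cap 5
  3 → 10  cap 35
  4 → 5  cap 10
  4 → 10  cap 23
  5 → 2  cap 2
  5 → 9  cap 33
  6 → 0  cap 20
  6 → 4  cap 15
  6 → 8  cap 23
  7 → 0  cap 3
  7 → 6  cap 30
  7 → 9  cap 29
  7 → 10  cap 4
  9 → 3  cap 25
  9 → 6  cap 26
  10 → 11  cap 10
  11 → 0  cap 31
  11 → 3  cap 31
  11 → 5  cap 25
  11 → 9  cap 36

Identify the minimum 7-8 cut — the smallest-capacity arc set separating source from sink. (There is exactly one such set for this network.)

Min-cut arcs: {(0,8), (3,1), (5,2), (6,8)} (total capacity 56)

augment #1: 7→0→8 push 3
augment #2: 7→6→8 push 23
augment #3: 7→6→0→8 push 7
augment #4: 7→9→3→0→8 push 3
augment #5: 7→9→6→0→8 push 13
augment #6: 7→9→3→1→2→8 push 5
augment #7: 7→9→3→5→2→8 push 2
max flow = 56; residual-reachable set from 7 gives S-side
cut edges (S→T): {(0,8), (3,1), (5,2), (6,8)} total cap 56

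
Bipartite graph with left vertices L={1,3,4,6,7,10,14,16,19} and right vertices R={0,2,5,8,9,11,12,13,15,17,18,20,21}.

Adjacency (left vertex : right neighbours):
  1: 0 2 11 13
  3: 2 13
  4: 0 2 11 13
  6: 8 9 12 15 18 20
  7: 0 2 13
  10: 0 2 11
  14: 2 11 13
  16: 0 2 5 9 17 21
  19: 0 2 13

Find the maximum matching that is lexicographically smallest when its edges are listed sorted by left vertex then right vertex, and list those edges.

|M| = 6 (so the lex-smallest maximum matching has 6 edges)
process left vertices in ascending order; for each, take the smallest-labelled available neighbour that still permits 6 edges overall, or leave it unmatched if none does
lex-smallest matching: {1-0, 3-2, 4-11, 6-8, 7-13, 16-5}

Lex-smallest maximum matching: {(1,0), (3,2), (4,11), (6,8), (7,13), (16,5)}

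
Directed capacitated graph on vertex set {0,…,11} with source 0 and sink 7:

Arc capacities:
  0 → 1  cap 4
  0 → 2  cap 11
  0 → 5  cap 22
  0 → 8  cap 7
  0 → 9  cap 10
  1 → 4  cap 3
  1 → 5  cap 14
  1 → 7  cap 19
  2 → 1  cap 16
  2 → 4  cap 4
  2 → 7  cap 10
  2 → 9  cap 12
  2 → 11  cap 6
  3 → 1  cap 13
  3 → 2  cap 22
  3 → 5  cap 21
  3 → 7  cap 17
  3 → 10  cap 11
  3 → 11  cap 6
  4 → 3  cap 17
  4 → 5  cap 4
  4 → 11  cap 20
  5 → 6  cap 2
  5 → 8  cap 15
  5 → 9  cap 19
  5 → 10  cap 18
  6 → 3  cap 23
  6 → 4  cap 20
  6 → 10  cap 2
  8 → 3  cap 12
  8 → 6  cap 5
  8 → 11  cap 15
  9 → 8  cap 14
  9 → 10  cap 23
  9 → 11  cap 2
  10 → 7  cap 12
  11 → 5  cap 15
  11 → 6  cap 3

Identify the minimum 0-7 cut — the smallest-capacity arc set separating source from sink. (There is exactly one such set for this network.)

augment #1: 0→1→7 push 4
augment #2: 0→2→7 push 10
augment #3: 0→2→1→7 push 1
augment #4: 0→5→10→7 push 12
augment #5: 0→8→3→7 push 7
augment #6: 0→5→6→3→7 push 2
augment #7: 0→5→8→3→7 push 5
augment #8: 0→5→8→6→3→7 push 3
augment #9: 0→9→8→6→3→1→7 push 2
augment #10: 0→9→11→6→3→1→7 push 2
augment #11: 0→9→8→11→6→3→1→7 push 1
max flow = 49; residual-reachable set from 0 gives S-side
cut edges (S→T): {(0,1), (0,2), (5,6), (8,3), (8,6), (10,7), (11,6)} total cap 49

Min-cut arcs: {(0,1), (0,2), (5,6), (8,3), (8,6), (10,7), (11,6)} (total capacity 49)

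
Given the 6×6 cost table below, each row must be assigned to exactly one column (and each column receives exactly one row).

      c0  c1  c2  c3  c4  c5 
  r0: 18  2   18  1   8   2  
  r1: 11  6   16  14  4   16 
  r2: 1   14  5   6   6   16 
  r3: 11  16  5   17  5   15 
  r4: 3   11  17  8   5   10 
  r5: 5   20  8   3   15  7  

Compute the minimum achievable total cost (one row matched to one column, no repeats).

optimal assignment: row0→col5 (cost 2), row1→col1 (cost 6), row2→col0 (cost 1), row3→col2 (cost 5), row4→col4 (cost 5), row5→col3 (cost 3)
total = 2 + 6 + 1 + 5 + 5 + 3 = 22

Minimum assignment cost: 22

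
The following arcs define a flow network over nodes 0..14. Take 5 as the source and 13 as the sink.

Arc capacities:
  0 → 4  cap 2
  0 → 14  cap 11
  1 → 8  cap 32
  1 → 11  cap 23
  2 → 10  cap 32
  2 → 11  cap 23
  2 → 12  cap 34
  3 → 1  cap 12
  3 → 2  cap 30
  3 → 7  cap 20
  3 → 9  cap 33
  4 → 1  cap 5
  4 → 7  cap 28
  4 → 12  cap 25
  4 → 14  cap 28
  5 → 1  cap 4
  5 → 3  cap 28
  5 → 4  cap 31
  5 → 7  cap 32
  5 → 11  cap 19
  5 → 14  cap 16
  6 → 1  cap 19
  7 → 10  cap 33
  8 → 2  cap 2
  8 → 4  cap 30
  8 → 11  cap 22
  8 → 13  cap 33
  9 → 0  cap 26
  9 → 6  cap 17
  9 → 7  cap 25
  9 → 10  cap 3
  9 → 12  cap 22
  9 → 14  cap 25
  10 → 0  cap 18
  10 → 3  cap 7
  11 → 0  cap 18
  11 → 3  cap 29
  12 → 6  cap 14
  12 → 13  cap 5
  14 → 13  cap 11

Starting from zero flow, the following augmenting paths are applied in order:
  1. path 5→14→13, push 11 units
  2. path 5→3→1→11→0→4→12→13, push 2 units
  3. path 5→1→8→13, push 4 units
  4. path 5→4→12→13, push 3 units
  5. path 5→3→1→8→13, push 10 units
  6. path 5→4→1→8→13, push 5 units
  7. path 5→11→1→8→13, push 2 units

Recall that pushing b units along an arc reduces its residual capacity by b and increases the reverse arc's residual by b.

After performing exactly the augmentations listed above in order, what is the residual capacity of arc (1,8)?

Residual capacity of (1,8): 11

after path 1 (5→14→13, push 11): res(1,8)=32
after path 2 (5→3→1→11→0→4→12→13, push 2): res(1,8)=32
after path 3 (5→1→8→13, push 4): res(1,8)=28
after path 4 (5→4→12→13, push 3): res(1,8)=28
after path 5 (5→3→1→8→13, push 10): res(1,8)=18
after path 6 (5→4→1→8→13, push 5): res(1,8)=13
after path 7 (5→11→1→8→13, push 2): res(1,8)=11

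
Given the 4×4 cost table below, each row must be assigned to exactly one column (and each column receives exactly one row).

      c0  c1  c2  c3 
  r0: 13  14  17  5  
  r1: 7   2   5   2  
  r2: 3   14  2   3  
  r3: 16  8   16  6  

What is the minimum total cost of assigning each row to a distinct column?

optimal assignment: row0→col3 (cost 5), row1→col2 (cost 5), row2→col0 (cost 3), row3→col1 (cost 8)
total = 5 + 5 + 3 + 8 = 21

Minimum assignment cost: 21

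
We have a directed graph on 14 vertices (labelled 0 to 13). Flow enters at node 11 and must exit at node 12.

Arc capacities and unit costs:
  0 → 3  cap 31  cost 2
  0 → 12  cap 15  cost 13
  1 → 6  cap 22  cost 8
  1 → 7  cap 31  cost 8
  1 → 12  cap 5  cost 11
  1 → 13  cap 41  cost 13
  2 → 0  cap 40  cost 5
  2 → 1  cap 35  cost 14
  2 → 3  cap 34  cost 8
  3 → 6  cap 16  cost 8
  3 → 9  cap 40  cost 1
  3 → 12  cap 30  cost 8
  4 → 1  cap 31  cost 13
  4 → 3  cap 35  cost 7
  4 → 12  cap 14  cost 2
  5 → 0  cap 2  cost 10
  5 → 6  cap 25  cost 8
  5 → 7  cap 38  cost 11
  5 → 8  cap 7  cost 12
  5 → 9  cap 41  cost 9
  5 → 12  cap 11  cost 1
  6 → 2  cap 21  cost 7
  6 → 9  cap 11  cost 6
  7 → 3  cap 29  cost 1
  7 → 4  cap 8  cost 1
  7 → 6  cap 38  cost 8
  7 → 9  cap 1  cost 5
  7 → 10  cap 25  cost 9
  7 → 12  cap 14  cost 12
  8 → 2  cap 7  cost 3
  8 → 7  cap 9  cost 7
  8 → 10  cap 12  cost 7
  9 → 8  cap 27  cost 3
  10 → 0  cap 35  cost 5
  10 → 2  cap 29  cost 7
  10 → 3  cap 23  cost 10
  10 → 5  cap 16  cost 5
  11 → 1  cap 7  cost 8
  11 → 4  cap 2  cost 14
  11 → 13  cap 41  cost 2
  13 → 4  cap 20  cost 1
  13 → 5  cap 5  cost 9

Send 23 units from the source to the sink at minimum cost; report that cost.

shortest-cost path #1: 11→13→4→12 push 14 @ unit cost 5 (adds 70)
shortest-cost path #2: 11→13→5→12 push 5 @ unit cost 12 (adds 60)
shortest-cost path #3: 11→13→4→3→12 push 4 @ unit cost 18 (adds 72)
total cost = 202

Minimum cost for 23 units: 202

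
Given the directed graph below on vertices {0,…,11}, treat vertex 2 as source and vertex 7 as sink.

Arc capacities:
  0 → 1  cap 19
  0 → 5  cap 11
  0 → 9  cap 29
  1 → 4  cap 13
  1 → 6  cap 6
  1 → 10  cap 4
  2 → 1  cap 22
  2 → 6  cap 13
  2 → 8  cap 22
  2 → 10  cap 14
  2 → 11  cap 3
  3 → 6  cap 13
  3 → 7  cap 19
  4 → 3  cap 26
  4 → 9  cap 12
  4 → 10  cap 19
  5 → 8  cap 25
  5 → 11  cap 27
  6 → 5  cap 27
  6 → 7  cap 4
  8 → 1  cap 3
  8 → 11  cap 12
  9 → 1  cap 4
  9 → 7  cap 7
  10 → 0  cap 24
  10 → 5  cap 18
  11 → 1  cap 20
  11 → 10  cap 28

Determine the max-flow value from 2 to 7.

augment #1: 2→6→7 bottleneck 4, total now 4
augment #2: 2→1→4→3→7 bottleneck 13, total now 17
augment #3: 2→10→0→9→7 bottleneck 7, total now 24

Maximum flow value: 24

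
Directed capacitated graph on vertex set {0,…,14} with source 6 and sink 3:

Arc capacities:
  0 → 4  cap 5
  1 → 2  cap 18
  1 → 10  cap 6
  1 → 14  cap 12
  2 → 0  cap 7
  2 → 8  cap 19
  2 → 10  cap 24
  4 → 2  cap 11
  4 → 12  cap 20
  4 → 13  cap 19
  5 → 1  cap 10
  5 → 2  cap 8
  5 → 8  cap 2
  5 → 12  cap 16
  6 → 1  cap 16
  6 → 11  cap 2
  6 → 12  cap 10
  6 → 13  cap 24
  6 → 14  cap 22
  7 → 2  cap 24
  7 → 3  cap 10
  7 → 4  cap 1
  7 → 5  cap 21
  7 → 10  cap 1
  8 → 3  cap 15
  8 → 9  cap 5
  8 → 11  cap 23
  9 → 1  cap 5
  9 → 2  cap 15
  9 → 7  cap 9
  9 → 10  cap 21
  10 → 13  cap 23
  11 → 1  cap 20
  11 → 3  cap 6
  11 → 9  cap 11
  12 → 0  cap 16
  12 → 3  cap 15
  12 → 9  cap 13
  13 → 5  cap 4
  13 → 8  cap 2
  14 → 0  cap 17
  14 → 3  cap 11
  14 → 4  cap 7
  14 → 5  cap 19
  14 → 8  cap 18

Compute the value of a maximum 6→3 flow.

augment #1: 6→11→3 bottleneck 2, total now 2
augment #2: 6→12→3 bottleneck 10, total now 12
augment #3: 6→14→3 bottleneck 11, total now 23
augment #4: 6→13→8→3 bottleneck 2, total now 25
augment #5: 6→14→8→3 bottleneck 11, total now 36
augment #6: 6→1→2→8→3 bottleneck 2, total now 38
augment #7: 6→13→5→12→3 bottleneck 4, total now 42
augment #8: 6→1→2→8→11→3 bottleneck 4, total now 46
augment #9: 6→1→14→4→12→3 bottleneck 1, total now 47
augment #10: 6→1→2→8→9→7→3 bottleneck 5, total now 52
augment #11: 6→1→2→8→11→9→7→3 bottleneck 4, total now 56

Maximum flow value: 56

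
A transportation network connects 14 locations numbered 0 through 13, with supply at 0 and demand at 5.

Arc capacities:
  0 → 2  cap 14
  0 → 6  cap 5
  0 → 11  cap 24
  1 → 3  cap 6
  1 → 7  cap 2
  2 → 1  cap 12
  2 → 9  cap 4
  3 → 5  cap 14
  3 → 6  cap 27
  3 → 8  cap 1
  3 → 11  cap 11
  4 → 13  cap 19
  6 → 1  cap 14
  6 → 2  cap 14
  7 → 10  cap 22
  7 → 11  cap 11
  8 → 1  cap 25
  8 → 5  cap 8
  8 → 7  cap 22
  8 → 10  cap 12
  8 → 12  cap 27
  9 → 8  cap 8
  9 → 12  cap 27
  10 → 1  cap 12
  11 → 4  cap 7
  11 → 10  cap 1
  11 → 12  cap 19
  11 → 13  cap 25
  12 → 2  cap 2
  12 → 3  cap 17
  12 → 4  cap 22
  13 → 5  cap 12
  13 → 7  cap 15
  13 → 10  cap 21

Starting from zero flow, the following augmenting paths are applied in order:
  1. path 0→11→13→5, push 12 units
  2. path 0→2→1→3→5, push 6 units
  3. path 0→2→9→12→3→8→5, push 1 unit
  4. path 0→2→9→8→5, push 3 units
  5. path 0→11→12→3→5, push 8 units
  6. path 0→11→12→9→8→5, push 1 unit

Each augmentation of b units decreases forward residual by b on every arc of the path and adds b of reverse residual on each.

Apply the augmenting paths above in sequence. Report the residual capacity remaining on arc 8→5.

Residual capacity of (8,5): 3

after path 1 (0→11→13→5, push 12): res(8,5)=8
after path 2 (0→2→1→3→5, push 6): res(8,5)=8
after path 3 (0→2→9→12→3→8→5, push 1): res(8,5)=7
after path 4 (0→2→9→8→5, push 3): res(8,5)=4
after path 5 (0→11→12→3→5, push 8): res(8,5)=4
after path 6 (0→11→12→9→8→5, push 1): res(8,5)=3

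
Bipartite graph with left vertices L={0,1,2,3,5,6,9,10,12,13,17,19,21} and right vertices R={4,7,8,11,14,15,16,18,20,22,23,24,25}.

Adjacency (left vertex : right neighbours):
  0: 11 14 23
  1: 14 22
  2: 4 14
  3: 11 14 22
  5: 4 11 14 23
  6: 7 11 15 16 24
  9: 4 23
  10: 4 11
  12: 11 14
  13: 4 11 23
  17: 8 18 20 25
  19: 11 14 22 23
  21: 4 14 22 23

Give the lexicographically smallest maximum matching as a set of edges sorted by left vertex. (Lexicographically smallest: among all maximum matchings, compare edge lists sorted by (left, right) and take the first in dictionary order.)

Lex-smallest maximum matching: {(0,11), (1,14), (2,4), (3,22), (5,23), (6,7), (17,8)}

|M| = 7 (so the lex-smallest maximum matching has 7 edges)
process left vertices in ascending order; for each, take the smallest-labelled available neighbour that still permits 7 edges overall, or leave it unmatched if none does
lex-smallest matching: {0-11, 1-14, 2-4, 3-22, 5-23, 6-7, 17-8}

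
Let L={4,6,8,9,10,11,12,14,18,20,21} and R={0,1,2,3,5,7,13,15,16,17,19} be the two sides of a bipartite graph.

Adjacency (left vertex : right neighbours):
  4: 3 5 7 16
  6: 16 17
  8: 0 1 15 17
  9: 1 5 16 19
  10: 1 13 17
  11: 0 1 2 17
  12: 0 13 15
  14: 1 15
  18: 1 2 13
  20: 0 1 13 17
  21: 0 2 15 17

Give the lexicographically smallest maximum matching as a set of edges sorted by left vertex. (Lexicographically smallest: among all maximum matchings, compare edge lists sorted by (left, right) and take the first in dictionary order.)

|M| = 9 (so the lex-smallest maximum matching has 9 edges)
process left vertices in ascending order; for each, take the smallest-labelled available neighbour that still permits 9 edges overall, or leave it unmatched if none does
lex-smallest matching: {4-3, 6-16, 8-0, 9-5, 10-1, 11-2, 12-13, 14-15, 20-17}

Lex-smallest maximum matching: {(4,3), (6,16), (8,0), (9,5), (10,1), (11,2), (12,13), (14,15), (20,17)}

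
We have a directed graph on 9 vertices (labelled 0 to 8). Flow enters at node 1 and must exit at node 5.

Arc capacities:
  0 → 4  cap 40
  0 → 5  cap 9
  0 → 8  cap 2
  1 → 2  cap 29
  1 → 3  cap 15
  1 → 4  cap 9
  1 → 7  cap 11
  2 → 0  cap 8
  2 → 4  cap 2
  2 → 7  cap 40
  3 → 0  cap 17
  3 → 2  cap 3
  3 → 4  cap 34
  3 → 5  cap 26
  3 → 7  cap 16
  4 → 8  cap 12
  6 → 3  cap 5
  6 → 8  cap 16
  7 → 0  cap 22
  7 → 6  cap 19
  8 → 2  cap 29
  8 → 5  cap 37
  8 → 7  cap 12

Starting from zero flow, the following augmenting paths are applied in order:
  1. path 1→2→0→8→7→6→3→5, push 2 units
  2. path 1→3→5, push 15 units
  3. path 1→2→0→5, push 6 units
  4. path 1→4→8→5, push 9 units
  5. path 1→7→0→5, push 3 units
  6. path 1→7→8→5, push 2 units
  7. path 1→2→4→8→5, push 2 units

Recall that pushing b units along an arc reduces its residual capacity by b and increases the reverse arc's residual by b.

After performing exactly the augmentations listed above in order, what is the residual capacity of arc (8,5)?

after path 1 (1→2→0→8→7→6→3→5, push 2): res(8,5)=37
after path 2 (1→3→5, push 15): res(8,5)=37
after path 3 (1→2→0→5, push 6): res(8,5)=37
after path 4 (1→4→8→5, push 9): res(8,5)=28
after path 5 (1→7→0→5, push 3): res(8,5)=28
after path 6 (1→7→8→5, push 2): res(8,5)=26
after path 7 (1→2→4→8→5, push 2): res(8,5)=24

Residual capacity of (8,5): 24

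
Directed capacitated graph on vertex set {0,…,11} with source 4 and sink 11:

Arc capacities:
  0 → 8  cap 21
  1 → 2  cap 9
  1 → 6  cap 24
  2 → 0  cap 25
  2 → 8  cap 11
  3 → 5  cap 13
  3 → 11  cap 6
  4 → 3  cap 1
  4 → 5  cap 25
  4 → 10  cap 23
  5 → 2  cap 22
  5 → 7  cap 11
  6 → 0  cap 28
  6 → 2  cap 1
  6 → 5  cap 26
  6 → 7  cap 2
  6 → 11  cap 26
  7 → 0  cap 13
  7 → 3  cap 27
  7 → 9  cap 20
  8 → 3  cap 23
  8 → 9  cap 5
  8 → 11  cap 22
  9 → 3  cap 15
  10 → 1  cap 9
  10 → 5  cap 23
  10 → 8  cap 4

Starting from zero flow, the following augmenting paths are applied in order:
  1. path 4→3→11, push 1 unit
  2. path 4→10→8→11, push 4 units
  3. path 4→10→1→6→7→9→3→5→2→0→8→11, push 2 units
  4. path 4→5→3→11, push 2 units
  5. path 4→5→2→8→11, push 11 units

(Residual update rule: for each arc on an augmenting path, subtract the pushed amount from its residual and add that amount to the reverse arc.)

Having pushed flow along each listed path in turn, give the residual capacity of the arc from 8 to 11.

Residual capacity of (8,11): 5

after path 1 (4→3→11, push 1): res(8,11)=22
after path 2 (4→10→8→11, push 4): res(8,11)=18
after path 3 (4→10→1→6→7→9→3→5→2→0→8→11, push 2): res(8,11)=16
after path 4 (4→5→3→11, push 2): res(8,11)=16
after path 5 (4→5→2→8→11, push 11): res(8,11)=5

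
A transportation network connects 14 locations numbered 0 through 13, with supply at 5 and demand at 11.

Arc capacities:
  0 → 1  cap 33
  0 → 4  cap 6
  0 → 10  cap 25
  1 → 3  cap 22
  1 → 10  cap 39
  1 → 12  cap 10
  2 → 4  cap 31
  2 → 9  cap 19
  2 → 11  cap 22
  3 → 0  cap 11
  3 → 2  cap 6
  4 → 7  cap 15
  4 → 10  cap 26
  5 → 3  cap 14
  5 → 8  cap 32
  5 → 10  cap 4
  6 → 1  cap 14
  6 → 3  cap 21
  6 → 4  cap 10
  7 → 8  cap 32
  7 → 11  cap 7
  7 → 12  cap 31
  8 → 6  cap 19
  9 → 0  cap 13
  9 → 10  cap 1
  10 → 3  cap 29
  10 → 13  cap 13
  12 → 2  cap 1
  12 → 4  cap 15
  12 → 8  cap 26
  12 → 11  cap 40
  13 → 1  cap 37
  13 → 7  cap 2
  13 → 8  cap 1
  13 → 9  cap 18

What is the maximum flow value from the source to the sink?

augment #1: 5→3→2→11 bottleneck 6, total now 6
augment #2: 5→10→13→7→11 bottleneck 2, total now 8
augment #3: 5→3→0→1→12→11 bottleneck 8, total now 16
augment #4: 5→8→6→1→12→11 bottleneck 2, total now 18
augment #5: 5→8→6→4→7→11 bottleneck 5, total now 23
augment #6: 5→8→6→4→7→12→11 bottleneck 5, total now 28
augment #7: 5→10→3→0→4→7→12→11 bottleneck 2, total now 30
augment #8: 5→8→6→1→0→4→7→12→11 bottleneck 3, total now 33

Maximum flow value: 33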